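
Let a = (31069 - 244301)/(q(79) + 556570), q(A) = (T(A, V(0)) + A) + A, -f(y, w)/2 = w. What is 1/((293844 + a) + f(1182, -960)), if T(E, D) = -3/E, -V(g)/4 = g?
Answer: 43981509/13008130182548 ≈ 3.3811e-6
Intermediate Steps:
f(y, w) = -2*w
V(g) = -4*g
q(A) = -3/A + 2*A (q(A) = (-3/A + A) + A = (A - 3/A) + A = -3/A + 2*A)
a = -16845328/43981509 (a = (31069 - 244301)/((-3/79 + 2*79) + 556570) = -213232/((-3*1/79 + 158) + 556570) = -213232/((-3/79 + 158) + 556570) = -213232/(12479/79 + 556570) = -213232/43981509/79 = -213232*79/43981509 = -16845328/43981509 ≈ -0.38301)
1/((293844 + a) + f(1182, -960)) = 1/((293844 - 16845328/43981509) - 2*(-960)) = 1/(12923685685268/43981509 + 1920) = 1/(13008130182548/43981509) = 43981509/13008130182548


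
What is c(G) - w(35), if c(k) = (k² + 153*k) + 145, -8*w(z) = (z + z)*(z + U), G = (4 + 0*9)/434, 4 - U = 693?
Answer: -525144983/94178 ≈ -5576.1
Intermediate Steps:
U = -689 (U = 4 - 1*693 = 4 - 693 = -689)
G = 2/217 (G = (4 + 0)*(1/434) = 4*(1/434) = 2/217 ≈ 0.0092166)
w(z) = -z*(-689 + z)/4 (w(z) = -(z + z)*(z - 689)/8 = -2*z*(-689 + z)/8 = -z*(-689 + z)/4)
c(k) = 145 + k² + 153*k
c(G) - w(35) = (145 + (2/217)² + 153*(2/217)) - 35*(689 - 1*35)/4 = (145 + 4/47089 + 306/217) - 35*(689 - 35)/4 = 6894311/47089 - 35*654/4 = 6894311/47089 - 1*11445/2 = 6894311/47089 - 11445/2 = -525144983/94178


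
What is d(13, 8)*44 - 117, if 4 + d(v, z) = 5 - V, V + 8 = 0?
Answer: 279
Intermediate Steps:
V = -8 (V = -8 + 0 = -8)
d(v, z) = 9 (d(v, z) = -4 + (5 - 1*(-8)) = -4 + (5 + 8) = -4 + 13 = 9)
d(13, 8)*44 - 117 = 9*44 - 117 = 396 - 117 = 279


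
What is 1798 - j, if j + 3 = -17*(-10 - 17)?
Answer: 1342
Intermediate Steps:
j = 456 (j = -3 - 17*(-10 - 17) = -3 - 17*(-27) = -3 + 459 = 456)
1798 - j = 1798 - 1*456 = 1798 - 456 = 1342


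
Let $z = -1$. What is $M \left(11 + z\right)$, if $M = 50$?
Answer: $500$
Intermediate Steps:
$M \left(11 + z\right) = 50 \left(11 - 1\right) = 50 \cdot 10 = 500$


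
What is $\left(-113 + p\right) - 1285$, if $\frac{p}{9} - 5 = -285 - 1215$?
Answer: $-14853$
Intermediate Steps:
$p = -13455$ ($p = 45 + 9 \left(-285 - 1215\right) = 45 + 9 \left(-1500\right) = 45 - 13500 = -13455$)
$\left(-113 + p\right) - 1285 = \left(-113 - 13455\right) - 1285 = -13568 - 1285 = -14853$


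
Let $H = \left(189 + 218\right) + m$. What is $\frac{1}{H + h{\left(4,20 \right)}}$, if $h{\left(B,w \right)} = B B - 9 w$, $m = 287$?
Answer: $\frac{1}{530} \approx 0.0018868$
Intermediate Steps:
$h{\left(B,w \right)} = B^{2} - 9 w$
$H = 694$ ($H = \left(189 + 218\right) + 287 = 407 + 287 = 694$)
$\frac{1}{H + h{\left(4,20 \right)}} = \frac{1}{694 + \left(4^{2} - 180\right)} = \frac{1}{694 + \left(16 - 180\right)} = \frac{1}{694 - 164} = \frac{1}{530}$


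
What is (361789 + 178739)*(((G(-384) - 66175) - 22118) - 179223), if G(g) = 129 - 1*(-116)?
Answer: -144467459088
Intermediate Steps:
G(g) = 245 (G(g) = 129 + 116 = 245)
(361789 + 178739)*(((G(-384) - 66175) - 22118) - 179223) = (361789 + 178739)*(((245 - 66175) - 22118) - 179223) = 540528*((-65930 - 22118) - 179223) = 540528*(-88048 - 179223) = 540528*(-267271) = -144467459088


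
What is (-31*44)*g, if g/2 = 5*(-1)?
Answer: 13640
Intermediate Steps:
g = -10 (g = 2*(5*(-1)) = 2*(-5) = -10)
(-31*44)*g = -31*44*(-10) = -1364*(-10) = 13640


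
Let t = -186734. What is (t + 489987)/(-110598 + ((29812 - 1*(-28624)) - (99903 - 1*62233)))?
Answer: -303253/89832 ≈ -3.3758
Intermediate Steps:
(t + 489987)/(-110598 + ((29812 - 1*(-28624)) - (99903 - 1*62233))) = (-186734 + 489987)/(-110598 + ((29812 - 1*(-28624)) - (99903 - 1*62233))) = 303253/(-110598 + ((29812 + 28624) - (99903 - 62233))) = 303253/(-110598 + (58436 - 1*37670)) = 303253/(-110598 + (58436 - 37670)) = 303253/(-110598 + 20766) = 303253/(-89832) = 303253*(-1/89832) = -303253/89832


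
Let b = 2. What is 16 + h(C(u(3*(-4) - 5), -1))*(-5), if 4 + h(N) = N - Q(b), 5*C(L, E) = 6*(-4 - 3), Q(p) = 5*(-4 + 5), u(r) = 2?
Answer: 103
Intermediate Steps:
Q(p) = 5 (Q(p) = 5*1 = 5)
C(L, E) = -42/5 (C(L, E) = (6*(-4 - 3))/5 = (6*(-7))/5 = (1/5)*(-42) = -42/5)
h(N) = -9 + N (h(N) = -4 + (N - 1*5) = -4 + (N - 5) = -4 + (-5 + N) = -9 + N)
16 + h(C(u(3*(-4) - 5), -1))*(-5) = 16 + (-9 - 42/5)*(-5) = 16 - 87/5*(-5) = 16 + 87 = 103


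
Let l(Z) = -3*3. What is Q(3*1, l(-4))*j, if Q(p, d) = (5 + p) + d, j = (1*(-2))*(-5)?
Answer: -10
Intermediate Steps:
l(Z) = -9
j = 10 (j = -2*(-5) = 10)
Q(p, d) = 5 + d + p
Q(3*1, l(-4))*j = (5 - 9 + 3*1)*10 = (5 - 9 + 3)*10 = -1*10 = -10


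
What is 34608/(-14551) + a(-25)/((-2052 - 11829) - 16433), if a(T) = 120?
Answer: -525426516/220549507 ≈ -2.3824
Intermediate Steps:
34608/(-14551) + a(-25)/((-2052 - 11829) - 16433) = 34608/(-14551) + 120/((-2052 - 11829) - 16433) = 34608*(-1/14551) + 120/(-13881 - 16433) = -34608/14551 + 120/(-30314) = -34608/14551 + 120*(-1/30314) = -34608/14551 - 60/15157 = -525426516/220549507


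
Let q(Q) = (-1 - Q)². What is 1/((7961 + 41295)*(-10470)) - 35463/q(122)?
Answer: -677356855307/288969682640 ≈ -2.3440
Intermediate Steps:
1/((7961 + 41295)*(-10470)) - 35463/q(122) = 1/((7961 + 41295)*(-10470)) - 35463/(1 + 122)² = -1/10470/49256 - 35463/(123²) = (1/49256)*(-1/10470) - 35463/15129 = -1/515710320 - 35463*1/15129 = -1/515710320 - 11821/5043 = -677356855307/288969682640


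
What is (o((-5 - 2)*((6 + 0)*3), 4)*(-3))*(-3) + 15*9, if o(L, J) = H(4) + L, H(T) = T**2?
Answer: -855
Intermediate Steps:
o(L, J) = 16 + L (o(L, J) = 4**2 + L = 16 + L)
(o((-5 - 2)*((6 + 0)*3), 4)*(-3))*(-3) + 15*9 = ((16 + (-5 - 2)*((6 + 0)*3))*(-3))*(-3) + 15*9 = ((16 - 42*3)*(-3))*(-3) + 135 = ((16 - 7*18)*(-3))*(-3) + 135 = ((16 - 126)*(-3))*(-3) + 135 = -110*(-3)*(-3) + 135 = 330*(-3) + 135 = -990 + 135 = -855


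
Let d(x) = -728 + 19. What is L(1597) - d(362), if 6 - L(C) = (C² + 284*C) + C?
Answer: -3004839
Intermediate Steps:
d(x) = -709
L(C) = 6 - C² - 285*C (L(C) = 6 - ((C² + 284*C) + C) = 6 - (C² + 285*C) = 6 + (-C² - 285*C) = 6 - C² - 285*C)
L(1597) - d(362) = (6 - 1*1597² - 285*1597) - 1*(-709) = (6 - 1*2550409 - 455145) + 709 = (6 - 2550409 - 455145) + 709 = -3005548 + 709 = -3004839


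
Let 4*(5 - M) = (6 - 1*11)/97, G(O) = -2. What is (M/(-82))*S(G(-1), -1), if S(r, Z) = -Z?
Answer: -1945/31816 ≈ -0.061133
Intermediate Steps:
M = 1945/388 (M = 5 - (6 - 1*11)/(4*97) = 5 - (6 - 11)/(4*97) = 5 - (-5)/(4*97) = 5 - 1/4*(-5/97) = 5 + 5/388 = 1945/388 ≈ 5.0129)
(M/(-82))*S(G(-1), -1) = ((1945/388)/(-82))*(-1*(-1)) = ((1945/388)*(-1/82))*1 = -1945/31816*1 = -1945/31816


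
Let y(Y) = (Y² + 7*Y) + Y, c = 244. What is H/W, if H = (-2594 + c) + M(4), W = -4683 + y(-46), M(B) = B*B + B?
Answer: 466/587 ≈ 0.79387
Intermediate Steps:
M(B) = B + B² (M(B) = B² + B = B + B²)
y(Y) = Y² + 8*Y
W = -2935 (W = -4683 - 46*(8 - 46) = -4683 - 46*(-38) = -4683 + 1748 = -2935)
H = -2330 (H = (-2594 + 244) + 4*(1 + 4) = -2350 + 4*5 = -2350 + 20 = -2330)
H/W = -2330/(-2935) = -2330*(-1/2935) = 466/587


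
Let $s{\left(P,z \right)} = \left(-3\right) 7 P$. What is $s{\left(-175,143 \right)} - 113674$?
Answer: $-109999$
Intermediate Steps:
$s{\left(P,z \right)} = - 21 P$
$s{\left(-175,143 \right)} - 113674 = \left(-21\right) \left(-175\right) - 113674 = 3675 - 113674 = -109999$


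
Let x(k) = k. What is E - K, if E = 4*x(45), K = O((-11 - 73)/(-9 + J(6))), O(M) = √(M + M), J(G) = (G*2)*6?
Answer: 180 - 2*I*√6/3 ≈ 180.0 - 1.633*I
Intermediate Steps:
J(G) = 12*G (J(G) = (2*G)*6 = 12*G)
O(M) = √2*√M (O(M) = √(2*M) = √2*√M)
K = 2*I*√6/3 (K = √2*√((-11 - 73)/(-9 + 12*6)) = √2*√(-84/(-9 + 72)) = √2*√(-84/63) = √2*√(-84*1/63) = √2*√(-4/3) = √2*(2*I*√3/3) = 2*I*√6/3 ≈ 1.633*I)
E = 180 (E = 4*45 = 180)
E - K = 180 - 2*I*√6/3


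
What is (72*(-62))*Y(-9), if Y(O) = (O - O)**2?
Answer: 0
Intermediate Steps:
Y(O) = 0 (Y(O) = 0**2 = 0)
(72*(-62))*Y(-9) = (72*(-62))*0 = -4464*0 = 0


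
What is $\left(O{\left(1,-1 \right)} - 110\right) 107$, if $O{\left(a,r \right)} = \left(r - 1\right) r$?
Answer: $-11556$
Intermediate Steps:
$O{\left(a,r \right)} = r \left(-1 + r\right)$ ($O{\left(a,r \right)} = \left(-1 + r\right) r = r \left(-1 + r\right)$)
$\left(O{\left(1,-1 \right)} - 110\right) 107 = \left(- (-1 - 1) - 110\right) 107 = \left(\left(-1\right) \left(-2\right) - 110\right) 107 = \left(2 - 110\right) 107 = \left(-108\right) 107 = -11556$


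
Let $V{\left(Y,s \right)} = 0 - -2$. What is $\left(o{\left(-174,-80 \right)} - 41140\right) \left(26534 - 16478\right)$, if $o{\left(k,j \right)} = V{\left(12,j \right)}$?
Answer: $-413683728$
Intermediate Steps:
$V{\left(Y,s \right)} = 2$ ($V{\left(Y,s \right)} = 0 + 2 = 2$)
$o{\left(k,j \right)} = 2$
$\left(o{\left(-174,-80 \right)} - 41140\right) \left(26534 - 16478\right) = \left(2 - 41140\right) \left(26534 - 16478\right) = \left(-41138\right) 10056 = -413683728$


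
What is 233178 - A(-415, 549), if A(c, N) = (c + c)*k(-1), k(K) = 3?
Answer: 235668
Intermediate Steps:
A(c, N) = 6*c (A(c, N) = (c + c)*3 = (2*c)*3 = 6*c)
233178 - A(-415, 549) = 233178 - 6*(-415) = 233178 - 1*(-2490) = 233178 + 2490 = 235668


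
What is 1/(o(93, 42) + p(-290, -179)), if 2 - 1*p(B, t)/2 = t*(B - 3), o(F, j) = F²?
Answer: -1/96241 ≈ -1.0391e-5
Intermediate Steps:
p(B, t) = 4 - 2*t*(-3 + B) (p(B, t) = 4 - 2*t*(B - 3) = 4 - 2*t*(-3 + B))
1/(o(93, 42) + p(-290, -179)) = 1/(93² + (4 + 6*(-179) - 2*(-290)*(-179))) = 1/(8649 + (4 - 1074 - 103820)) = 1/(8649 - 104890) = 1/(-96241) = -1/96241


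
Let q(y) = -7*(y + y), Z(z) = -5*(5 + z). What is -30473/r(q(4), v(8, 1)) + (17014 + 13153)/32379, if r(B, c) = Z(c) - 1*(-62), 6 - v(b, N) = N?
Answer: -328774421/129516 ≈ -2538.5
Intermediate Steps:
v(b, N) = 6 - N
Z(z) = -25 - 5*z
q(y) = -14*y
r(B, c) = 37 - 5*c (r(B, c) = (-25 - 5*c) - 1*(-62) = (-25 - 5*c) + 62 = 37 - 5*c)
-30473/r(q(4), v(8, 1)) + (17014 + 13153)/32379 = -30473/(37 - 5*(6 - 1*1)) + (17014 + 13153)/32379 = -30473/(37 - 5*(6 - 1)) + 30167*(1/32379) = -30473/(37 - 5*5) + 30167/32379 = -30473/(37 - 25) + 30167/32379 = -30473/12 + 30167/32379 = -328774421/129516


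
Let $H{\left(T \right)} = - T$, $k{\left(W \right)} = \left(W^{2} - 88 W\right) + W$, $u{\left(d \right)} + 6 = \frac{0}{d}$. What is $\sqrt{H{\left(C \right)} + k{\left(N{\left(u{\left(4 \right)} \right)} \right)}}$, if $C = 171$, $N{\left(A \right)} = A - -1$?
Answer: $17$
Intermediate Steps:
$u{\left(d \right)} = -6$ ($u{\left(d \right)} = -6 + \frac{0}{d} = -6 + 0 = -6$)
$N{\left(A \right)} = 1 + A$ ($N{\left(A \right)} = A + 1 = 1 + A$)
$k{\left(W \right)} = W^{2} - 87 W$
$\sqrt{H{\left(C \right)} + k{\left(N{\left(u{\left(4 \right)} \right)} \right)}} = \sqrt{\left(-1\right) 171 + \left(1 - 6\right) \left(-87 + \left(1 - 6\right)\right)} = \sqrt{-171 - 5 \left(-87 - 5\right)} = \sqrt{-171 - -460} = \sqrt{-171 + 460} = \sqrt{289} = 17$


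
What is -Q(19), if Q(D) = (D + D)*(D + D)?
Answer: -1444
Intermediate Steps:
Q(D) = 4*D² (Q(D) = (2*D)*(2*D) = 4*D²)
-Q(19) = -4*19² = -4*361 = -1*1444 = -1444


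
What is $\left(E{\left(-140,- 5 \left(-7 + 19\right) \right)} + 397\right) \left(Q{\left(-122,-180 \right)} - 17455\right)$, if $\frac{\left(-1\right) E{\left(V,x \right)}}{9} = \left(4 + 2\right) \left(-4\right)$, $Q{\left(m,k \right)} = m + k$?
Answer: $-10885041$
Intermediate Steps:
$Q{\left(m,k \right)} = k + m$
$E{\left(V,x \right)} = 216$ ($E{\left(V,x \right)} = - 9 \left(4 + 2\right) \left(-4\right) = - 9 \cdot 6 \left(-4\right) = \left(-9\right) \left(-24\right) = 216$)
$\left(E{\left(-140,- 5 \left(-7 + 19\right) \right)} + 397\right) \left(Q{\left(-122,-180 \right)} - 17455\right) = \left(216 + 397\right) \left(\left(-180 - 122\right) - 17455\right) = 613 \left(-302 - 17455\right) = 613 \left(-17757\right) = -10885041$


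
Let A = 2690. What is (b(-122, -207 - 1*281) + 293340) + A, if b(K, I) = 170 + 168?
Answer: 296368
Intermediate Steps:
b(K, I) = 338
(b(-122, -207 - 1*281) + 293340) + A = (338 + 293340) + 2690 = 293678 + 2690 = 296368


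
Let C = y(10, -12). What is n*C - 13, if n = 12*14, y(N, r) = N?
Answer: 1667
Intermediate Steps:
n = 168
C = 10
n*C - 13 = 168*10 - 13 = 1680 - 13 = 1667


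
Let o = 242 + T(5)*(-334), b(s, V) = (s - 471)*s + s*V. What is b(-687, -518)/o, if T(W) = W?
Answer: -95951/119 ≈ -806.31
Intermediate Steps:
b(s, V) = V*s + s*(-471 + s) (b(s, V) = (-471 + s)*s + V*s = s*(-471 + s) + V*s = V*s + s*(-471 + s))
o = -1428 (o = 242 + 5*(-334) = 242 - 1670 = -1428)
b(-687, -518)/o = -687*(-471 - 518 - 687)/(-1428) = -687*(-1676)*(-1/1428) = 1151412*(-1/1428) = -95951/119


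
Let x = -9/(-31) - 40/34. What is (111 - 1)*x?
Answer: -51370/527 ≈ -97.476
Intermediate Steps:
x = -467/527 (x = -9*(-1/31) - 40*1/34 = 9/31 - 20/17 = -467/527 ≈ -0.88615)
(111 - 1)*x = (111 - 1)*(-467/527) = 110*(-467/527) = -51370/527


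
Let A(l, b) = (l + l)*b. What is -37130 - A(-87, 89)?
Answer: -21644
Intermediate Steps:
A(l, b) = 2*b*l (A(l, b) = (2*l)*b = 2*b*l)
-37130 - A(-87, 89) = -37130 - 2*89*(-87) = -37130 - 1*(-15486) = -37130 + 15486 = -21644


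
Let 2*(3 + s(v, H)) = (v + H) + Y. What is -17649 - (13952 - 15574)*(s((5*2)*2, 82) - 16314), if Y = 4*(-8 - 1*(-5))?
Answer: -26410833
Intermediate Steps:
Y = -12 (Y = 4*(-8 + 5) = 4*(-3) = -12)
s(v, H) = -9 + H/2 + v/2 (s(v, H) = -3 + ((v + H) - 12)/2 = -3 + ((H + v) - 12)/2 = -3 + (-12 + H + v)/2 = -3 + (-6 + H/2 + v/2) = -9 + H/2 + v/2)
-17649 - (13952 - 15574)*(s((5*2)*2, 82) - 16314) = -17649 - (13952 - 15574)*((-9 + (½)*82 + ((5*2)*2)/2) - 16314) = -17649 - (-1622)*((-9 + 41 + (10*2)/2) - 16314) = -17649 - (-1622)*((-9 + 41 + (½)*20) - 16314) = -17649 - (-1622)*((-9 + 41 + 10) - 16314) = -17649 - (-1622)*(42 - 16314) = -17649 - (-1622)*(-16272) = -17649 - 1*26393184 = -17649 - 26393184 = -26410833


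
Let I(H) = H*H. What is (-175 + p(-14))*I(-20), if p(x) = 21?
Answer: -61600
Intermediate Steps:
I(H) = H²
(-175 + p(-14))*I(-20) = (-175 + 21)*(-20)² = -154*400 = -61600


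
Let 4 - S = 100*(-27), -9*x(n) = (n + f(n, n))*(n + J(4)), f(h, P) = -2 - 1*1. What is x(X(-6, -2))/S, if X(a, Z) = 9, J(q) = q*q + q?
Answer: -29/4056 ≈ -0.0071499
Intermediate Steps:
J(q) = q + q**2 (J(q) = q**2 + q = q + q**2)
f(h, P) = -3 (f(h, P) = -2 - 1 = -3)
x(n) = -(-3 + n)*(20 + n)/9 (x(n) = -(n - 3)*(n + 4*(1 + 4))/9 = -(-3 + n)*(n + 4*5)/9 = -(-3 + n)*(n + 20)/9 = -(-3 + n)*(20 + n)/9)
S = 2704 (S = 4 - 100*(-27) = 4 - 1*(-2700) = 4 + 2700 = 2704)
x(X(-6, -2))/S = (20/3 - 17/9*9 - 1/9*9**2)/2704 = (20/3 - 17 - 1/9*81)*(1/2704) = (20/3 - 17 - 9)*(1/2704) = -58/3*1/2704 = -29/4056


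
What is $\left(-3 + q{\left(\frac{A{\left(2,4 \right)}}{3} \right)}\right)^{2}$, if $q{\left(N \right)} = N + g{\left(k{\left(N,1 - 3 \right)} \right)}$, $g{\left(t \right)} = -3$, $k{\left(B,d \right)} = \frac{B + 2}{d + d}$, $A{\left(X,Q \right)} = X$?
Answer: $\frac{256}{9} \approx 28.444$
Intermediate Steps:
$k{\left(B,d \right)} = \frac{2 + B}{2 d}$
$q{\left(N \right)} = -3 + N$ ($q{\left(N \right)} = N - 3 = -3 + N$)
$\left(-3 + q{\left(\frac{A{\left(2,4 \right)}}{3} \right)}\right)^{2} = \left(-3 - \left(3 - \frac{2}{3}\right)\right)^{2} = \left(-3 + \left(-3 + 2 \cdot \frac{1}{3}\right)\right)^{2} = \left(-3 + \left(-3 + \frac{2}{3}\right)\right)^{2} = \left(-3 - \frac{7}{3}\right)^{2} = \left(- \frac{16}{3}\right)^{2} = \frac{256}{9}$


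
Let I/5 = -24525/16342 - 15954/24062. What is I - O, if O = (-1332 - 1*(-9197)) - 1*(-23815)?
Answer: -6230750973405/196610602 ≈ -31691.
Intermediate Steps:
I = -2127102045/196610602 (I = 5*(-24525/16342 - 15954/24062) = 5*(-24525*1/16342 - 15954*1/24062) = 5*(-24525/16342 - 7977/12031) = 5*(-425420409/196610602) = -2127102045/196610602 ≈ -10.819)
O = 31680 (O = (-1332 + 9197) + 23815 = 7865 + 23815 = 31680)
I - O = -2127102045/196610602 - 1*31680 = -2127102045/196610602 - 31680 = -6230750973405/196610602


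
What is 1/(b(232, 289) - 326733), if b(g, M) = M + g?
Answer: -1/326212 ≈ -3.0655e-6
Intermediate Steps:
1/(b(232, 289) - 326733) = 1/((289 + 232) - 326733) = 1/(521 - 326733) = 1/(-326212) = -1/326212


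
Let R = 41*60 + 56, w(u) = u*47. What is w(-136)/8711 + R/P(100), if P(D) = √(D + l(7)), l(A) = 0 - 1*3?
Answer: -6392/8711 + 2516*√97/97 ≈ 254.73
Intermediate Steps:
w(u) = 47*u
R = 2516 (R = 2460 + 56 = 2516)
l(A) = -3 (l(A) = 0 - 3 = -3)
P(D) = √(-3 + D) (P(D) = √(D - 3) = √(-3 + D))
w(-136)/8711 + R/P(100) = (47*(-136))/8711 + 2516/(√(-3 + 100)) = -6392*1/8711 + 2516/(√97) = -6392/8711 + 2516*(√97/97) = -6392/8711 + 2516*√97/97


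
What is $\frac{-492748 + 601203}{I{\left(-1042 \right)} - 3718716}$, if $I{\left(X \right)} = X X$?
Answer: $- \frac{108455}{2632952} \approx -0.041191$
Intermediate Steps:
$I{\left(X \right)} = X^{2}$
$\frac{-492748 + 601203}{I{\left(-1042 \right)} - 3718716} = \frac{-492748 + 601203}{\left(-1042\right)^{2} - 3718716} = \frac{108455}{1085764 - 3718716} = \frac{108455}{-2632952} = 108455 \left(- \frac{1}{2632952}\right) = - \frac{108455}{2632952}$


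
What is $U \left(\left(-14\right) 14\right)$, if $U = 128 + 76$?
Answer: $-39984$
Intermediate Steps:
$U = 204$
$U \left(\left(-14\right) 14\right) = 204 \left(\left(-14\right) 14\right) = 204 \left(-196\right) = -39984$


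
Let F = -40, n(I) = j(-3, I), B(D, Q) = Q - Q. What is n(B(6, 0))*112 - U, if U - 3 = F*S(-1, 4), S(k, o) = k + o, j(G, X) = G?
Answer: -219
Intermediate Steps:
B(D, Q) = 0
n(I) = -3
U = -117 (U = 3 - 40*(-1 + 4) = 3 - 40*3 = 3 - 120 = -117)
n(B(6, 0))*112 - U = -3*112 - 1*(-117) = -336 + 117 = -219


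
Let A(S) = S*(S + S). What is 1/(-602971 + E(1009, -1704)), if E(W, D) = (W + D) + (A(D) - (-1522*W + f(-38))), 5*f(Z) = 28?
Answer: 5/33696292 ≈ 1.4838e-7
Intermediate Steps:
A(S) = 2*S² (A(S) = S*(2*S) = 2*S²)
f(Z) = 28/5 (f(Z) = (⅕)*28 = 28/5)
E(W, D) = -28/5 + D + 2*D² + 1523*W (E(W, D) = (W + D) + (2*D² - (-1522*W + 28/5)) = (D + W) + (2*D² - (28/5 - 1522*W)) = (D + W) + (2*D² + (-28/5 + 1522*W)) = (D + W) + (-28/5 + 2*D² + 1522*W) = -28/5 + D + 2*D² + 1523*W)
1/(-602971 + E(1009, -1704)) = 1/(-602971 + (-28/5 - 1704 + 2*(-1704)² + 1523*1009)) = 1/(-602971 + (-28/5 - 1704 + 2*2903616 + 1536707)) = 1/(-602971 + (-28/5 - 1704 + 5807232 + 1536707)) = 1/(-602971 + 36711147/5) = 1/(33696292/5) = 5/33696292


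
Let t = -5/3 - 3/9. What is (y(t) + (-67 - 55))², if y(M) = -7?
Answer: 16641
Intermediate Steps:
t = -2 (t = -5*⅓ - 3*⅑ = -5/3 - ⅓ = -2)
(y(t) + (-67 - 55))² = (-7 + (-67 - 55))² = (-7 - 122)² = (-129)² = 16641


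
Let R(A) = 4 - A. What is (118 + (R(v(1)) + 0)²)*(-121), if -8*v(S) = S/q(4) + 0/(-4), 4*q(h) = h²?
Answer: -16634233/1024 ≈ -16244.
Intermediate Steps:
q(h) = h²/4
v(S) = -S/32 (v(S) = -(S/(((¼)*4²)) + 0/(-4))/8 = -(S/(((¼)*16)) + 0*(-¼))/8 = -(S/4 + 0)/8 = -S/32)
(118 + (R(v(1)) + 0)²)*(-121) = (118 + ((4 - (-1)/32) + 0)²)*(-121) = (118 + ((4 - 1*(-1/32)) + 0)²)*(-121) = (118 + ((4 + 1/32) + 0)²)*(-121) = (118 + (129/32 + 0)²)*(-121) = (118 + (129/32)²)*(-121) = (118 + 16641/1024)*(-121) = (137473/1024)*(-121) = -16634233/1024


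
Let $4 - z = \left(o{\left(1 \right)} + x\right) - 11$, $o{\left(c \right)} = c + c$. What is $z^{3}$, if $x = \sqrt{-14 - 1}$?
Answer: $\left(13 - i \sqrt{15}\right)^{3} \approx 1612.0 - 1905.5 i$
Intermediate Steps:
$x = i \sqrt{15}$ ($x = \sqrt{-15} = i \sqrt{15} \approx 3.873 i$)
$o{\left(c \right)} = 2 c$
$z = 13 - i \sqrt{15}$ ($z = 4 - \left(\left(2 \cdot 1 + i \sqrt{15}\right) - 11\right) = 4 - \left(\left(2 + i \sqrt{15}\right) - 11\right) = 4 - \left(-9 + i \sqrt{15}\right) = 4 + \left(9 - i \sqrt{15}\right) = 13 - i \sqrt{15} \approx 13.0 - 3.873 i$)
$z^{3} = \left(13 - i \sqrt{15}\right)^{3}$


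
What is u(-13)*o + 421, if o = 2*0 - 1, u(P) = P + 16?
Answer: 418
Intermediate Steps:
u(P) = 16 + P
o = -1 (o = 0 - 1 = -1)
u(-13)*o + 421 = (16 - 13)*(-1) + 421 = 3*(-1) + 421 = -3 + 421 = 418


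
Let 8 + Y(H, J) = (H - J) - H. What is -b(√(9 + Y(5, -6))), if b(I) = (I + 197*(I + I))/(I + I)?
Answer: -395/2 ≈ -197.50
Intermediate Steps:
Y(H, J) = -8 - J (Y(H, J) = -8 + ((H - J) - H) = -8 - J)
b(I) = 395/2 (b(I) = (I + 197*(2*I))/((2*I)) = (I + 394*I)*(1/(2*I)) = (395*I)*(1/(2*I)) = 395/2)
-b(√(9 + Y(5, -6))) = -1*395/2 = -395/2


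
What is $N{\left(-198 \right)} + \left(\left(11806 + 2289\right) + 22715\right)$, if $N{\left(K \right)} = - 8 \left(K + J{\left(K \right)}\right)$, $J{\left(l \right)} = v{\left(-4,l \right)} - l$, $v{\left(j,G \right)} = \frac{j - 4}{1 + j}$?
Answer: $\frac{110366}{3} \approx 36789.0$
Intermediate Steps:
$v{\left(j,G \right)} = \frac{-4 + j}{1 + j}$
$J{\left(l \right)} = \frac{8}{3} - l$ ($J{\left(l \right)} = \frac{-4 - 4}{1 - 4} - l = \frac{1}{-3} \left(-8\right) - l = \left(- \frac{1}{3}\right) \left(-8\right) - l = \frac{8}{3} - l$)
$N{\left(K \right)} = - \frac{64}{3}$ ($N{\left(K \right)} = - 8 \left(K - \left(- \frac{8}{3} + K\right)\right) = \left(-8\right) \frac{8}{3} = - \frac{64}{3}$)
$N{\left(-198 \right)} + \left(\left(11806 + 2289\right) + 22715\right) = - \frac{64}{3} + \left(\left(11806 + 2289\right) + 22715\right) = - \frac{64}{3} + \left(14095 + 22715\right) = - \frac{64}{3} + 36810 = \frac{110366}{3}$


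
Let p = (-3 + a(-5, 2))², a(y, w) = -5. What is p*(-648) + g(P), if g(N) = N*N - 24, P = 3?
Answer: -41487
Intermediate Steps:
g(N) = -24 + N² (g(N) = N² - 24 = -24 + N²)
p = 64 (p = (-3 - 5)² = (-8)² = 64)
p*(-648) + g(P) = 64*(-648) + (-24 + 3²) = -41472 + (-24 + 9) = -41472 - 15 = -41487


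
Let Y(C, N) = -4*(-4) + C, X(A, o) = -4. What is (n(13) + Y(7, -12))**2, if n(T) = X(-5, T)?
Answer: 361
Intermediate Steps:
Y(C, N) = 16 + C
n(T) = -4
(n(13) + Y(7, -12))**2 = (-4 + (16 + 7))**2 = (-4 + 23)**2 = 19**2 = 361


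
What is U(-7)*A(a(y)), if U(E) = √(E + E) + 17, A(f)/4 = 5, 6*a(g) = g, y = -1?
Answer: 340 + 20*I*√14 ≈ 340.0 + 74.833*I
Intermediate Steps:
a(g) = g/6
A(f) = 20 (A(f) = 4*5 = 20)
U(E) = 17 + √2*√E (U(E) = √(2*E) + 17 = √2*√E + 17 = 17 + √2*√E)
U(-7)*A(a(y)) = (17 + √2*√(-7))*20 = (17 + √2*(I*√7))*20 = (17 + I*√14)*20 = 340 + 20*I*√14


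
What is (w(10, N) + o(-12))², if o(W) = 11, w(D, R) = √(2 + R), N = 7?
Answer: 196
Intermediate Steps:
(w(10, N) + o(-12))² = (√(2 + 7) + 11)² = (√9 + 11)² = (3 + 11)² = 14² = 196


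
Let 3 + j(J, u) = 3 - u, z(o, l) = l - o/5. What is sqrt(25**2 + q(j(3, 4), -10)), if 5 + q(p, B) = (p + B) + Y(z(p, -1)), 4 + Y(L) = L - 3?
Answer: sqrt(14970)/5 ≈ 24.470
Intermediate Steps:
z(o, l) = l - o/5
j(J, u) = -u (j(J, u) = -3 + (3 - u) = -u)
Y(L) = -7 + L (Y(L) = -4 + (L - 3) = -4 + (-3 + L) = -7 + L)
q(p, B) = -13 + B + 4*p/5 (q(p, B) = -5 + ((p + B) + (-7 + (-1 - p/5))) = -5 + ((B + p) + (-8 - p/5)) = -5 + (-8 + B + 4*p/5) = -13 + B + 4*p/5)
sqrt(25**2 + q(j(3, 4), -10)) = sqrt(25**2 + (-13 - 10 + 4*(-1*4)/5)) = sqrt(625 + (-13 - 10 + (4/5)*(-4))) = sqrt(625 + (-13 - 10 - 16/5)) = sqrt(625 - 131/5) = sqrt(2994/5) = sqrt(14970)/5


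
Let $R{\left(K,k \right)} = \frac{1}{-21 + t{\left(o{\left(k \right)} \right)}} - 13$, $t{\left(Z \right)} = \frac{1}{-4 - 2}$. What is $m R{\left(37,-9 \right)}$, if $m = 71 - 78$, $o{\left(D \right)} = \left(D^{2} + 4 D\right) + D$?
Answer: $\frac{11599}{127} \approx 91.331$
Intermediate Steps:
$o{\left(D \right)} = D^{2} + 5 D$
$t{\left(Z \right)} = - \frac{1}{6}$ ($t{\left(Z \right)} = \frac{1}{-6} = - \frac{1}{6}$)
$m = -7$ ($m = 71 - 78 = -7$)
$R{\left(K,k \right)} = - \frac{1657}{127}$ ($R{\left(K,k \right)} = \frac{1}{-21 - \frac{1}{6}} - 13 = \frac{1}{- \frac{127}{6}} - 13 = - \frac{6}{127} - 13 = - \frac{1657}{127}$)
$m R{\left(37,-9 \right)} = \left(-7\right) \left(- \frac{1657}{127}\right) = \frac{11599}{127}$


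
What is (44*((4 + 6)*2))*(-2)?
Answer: -1760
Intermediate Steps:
(44*((4 + 6)*2))*(-2) = (44*(10*2))*(-2) = (44*20)*(-2) = 880*(-2) = -1760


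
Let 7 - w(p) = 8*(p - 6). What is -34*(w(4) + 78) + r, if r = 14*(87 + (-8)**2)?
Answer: -1320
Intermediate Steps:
w(p) = 55 - 8*p (w(p) = 7 - 8*(p - 6) = 7 - 8*(-6 + p) = 7 - (-48 + 8*p) = 7 + (48 - 8*p) = 55 - 8*p)
r = 2114 (r = 14*(87 + 64) = 14*151 = 2114)
-34*(w(4) + 78) + r = -34*((55 - 8*4) + 78) + 2114 = -34*((55 - 32) + 78) + 2114 = -34*(23 + 78) + 2114 = -34*101 + 2114 = -3434 + 2114 = -1320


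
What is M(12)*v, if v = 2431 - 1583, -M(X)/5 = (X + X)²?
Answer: -2442240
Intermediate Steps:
M(X) = -20*X² (M(X) = -5*(X + X)² = -5*4*X² = -20*X²)
v = 848
M(12)*v = -20*12²*848 = -20*144*848 = -2880*848 = -2442240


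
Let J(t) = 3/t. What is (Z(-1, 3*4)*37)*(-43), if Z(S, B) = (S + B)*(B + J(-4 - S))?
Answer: -192511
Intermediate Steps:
Z(S, B) = (B + S)*(B + 3/(-4 - S)) (Z(S, B) = (S + B)*(B + 3/(-4 - S)) = (B + S)*(B + 3/(-4 - S)))
(Z(-1, 3*4)*37)*(-43) = (((-9*4 - 3*(-1) + (3*4)*(4 - 1)*(3*4 - 1))/(4 - 1))*37)*(-43) = (((-3*12 + 3 + 12*3*(12 - 1))/3)*37)*(-43) = (((-36 + 3 + 12*3*11)/3)*37)*(-43) = (((-36 + 3 + 396)/3)*37)*(-43) = (((1/3)*363)*37)*(-43) = (121*37)*(-43) = 4477*(-43) = -192511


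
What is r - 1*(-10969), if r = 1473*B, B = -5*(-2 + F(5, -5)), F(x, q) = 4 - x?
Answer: 33064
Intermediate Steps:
B = 15 (B = -5*(-2 + (4 - 1*5)) = -5*(-2 + (4 - 5)) = -5*(-2 - 1) = -5*(-3) = 15)
r = 22095 (r = 1473*15 = 22095)
r - 1*(-10969) = 22095 - 1*(-10969) = 22095 + 10969 = 33064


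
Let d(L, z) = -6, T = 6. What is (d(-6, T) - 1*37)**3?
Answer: -79507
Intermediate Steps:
(d(-6, T) - 1*37)**3 = (-6 - 1*37)**3 = (-6 - 37)**3 = (-43)**3 = -79507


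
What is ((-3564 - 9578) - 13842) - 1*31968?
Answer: -58952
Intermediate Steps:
((-3564 - 9578) - 13842) - 1*31968 = (-13142 - 13842) - 31968 = -26984 - 31968 = -58952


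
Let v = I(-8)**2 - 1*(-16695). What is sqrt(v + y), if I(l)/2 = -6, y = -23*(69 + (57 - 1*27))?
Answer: 3*sqrt(1618) ≈ 120.67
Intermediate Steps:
y = -2277 (y = -23*(69 + (57 - 27)) = -23*(69 + 30) = -23*99 = -2277)
I(l) = -12 (I(l) = 2*(-6) = -12)
v = 16839 (v = (-12)**2 - 1*(-16695) = 144 + 16695 = 16839)
sqrt(v + y) = sqrt(16839 - 2277) = sqrt(14562) = 3*sqrt(1618)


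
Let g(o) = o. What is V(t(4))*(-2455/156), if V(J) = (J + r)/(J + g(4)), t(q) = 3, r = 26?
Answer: -71195/1092 ≈ -65.197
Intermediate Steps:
V(J) = (26 + J)/(4 + J) (V(J) = (J + 26)/(J + 4) = (26 + J)/(4 + J))
V(t(4))*(-2455/156) = ((26 + 3)/(4 + 3))*(-2455/156) = (29/7)*(-2455*1/156) = ((⅐)*29)*(-2455/156) = (29/7)*(-2455/156) = -71195/1092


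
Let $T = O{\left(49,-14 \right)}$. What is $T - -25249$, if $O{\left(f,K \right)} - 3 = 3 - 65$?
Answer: $25190$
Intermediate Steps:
$O{\left(f,K \right)} = -59$ ($O{\left(f,K \right)} = 3 + \left(3 - 65\right) = 3 - 62 = -59$)
$T = -59$
$T - -25249 = -59 - -25249 = -59 + 25249 = 25190$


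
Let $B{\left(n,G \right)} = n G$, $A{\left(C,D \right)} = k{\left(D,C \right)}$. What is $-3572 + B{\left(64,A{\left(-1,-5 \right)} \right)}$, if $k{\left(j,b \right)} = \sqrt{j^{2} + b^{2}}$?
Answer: $-3572 + 64 \sqrt{26} \approx -3245.7$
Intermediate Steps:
$k{\left(j,b \right)} = \sqrt{b^{2} + j^{2}}$
$A{\left(C,D \right)} = \sqrt{C^{2} + D^{2}}$
$B{\left(n,G \right)} = G n$
$-3572 + B{\left(64,A{\left(-1,-5 \right)} \right)} = -3572 + \sqrt{\left(-1\right)^{2} + \left(-5\right)^{2}} \cdot 64 = -3572 + \sqrt{1 + 25} \cdot 64 = -3572 + \sqrt{26} \cdot 64 = -3572 + 64 \sqrt{26}$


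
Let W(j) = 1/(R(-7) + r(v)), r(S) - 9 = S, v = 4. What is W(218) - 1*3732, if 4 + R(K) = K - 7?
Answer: -18661/5 ≈ -3732.2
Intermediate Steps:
R(K) = -11 + K (R(K) = -4 + (K - 7) = -4 + (-7 + K) = -11 + K)
r(S) = 9 + S
W(j) = -⅕ (W(j) = 1/((-11 - 7) + (9 + 4)) = 1/(-18 + 13) = 1/(-5) = -⅕)
W(218) - 1*3732 = -⅕ - 1*3732 = -⅕ - 3732 = -18661/5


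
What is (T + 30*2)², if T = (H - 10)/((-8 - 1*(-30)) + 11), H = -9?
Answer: 3845521/1089 ≈ 3531.2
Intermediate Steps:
T = -19/33 (T = (-9 - 10)/((-8 - 1*(-30)) + 11) = -19/((-8 + 30) + 11) = -19/(22 + 11) = -19/33 ≈ -0.57576)
(T + 30*2)² = (-19/33 + 30*2)² = (-19/33 + 60)² = (1961/33)² = 3845521/1089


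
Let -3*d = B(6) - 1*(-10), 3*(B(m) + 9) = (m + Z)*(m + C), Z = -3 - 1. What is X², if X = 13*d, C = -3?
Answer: 169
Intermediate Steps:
Z = -4
B(m) = -9 + (-4 + m)*(-3 + m)/3 (B(m) = -9 + ((m - 4)*(m - 3))/3 = -9 + ((-4 + m)*(-3 + m))/3 = -9 + (-4 + m)*(-3 + m)/3)
d = -1 (d = -((-5 - 7/3*6 + (⅓)*6²) - 1*(-10))/3 = -((-5 - 14 + (⅓)*36) + 10)/3 = -((-5 - 14 + 12) + 10)/3 = -(-7 + 10)/3 = -⅓*3 = -1)
X = -13 (X = 13*(-1) = -13)
X² = (-13)² = 169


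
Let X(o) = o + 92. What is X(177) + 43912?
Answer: 44181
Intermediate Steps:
X(o) = 92 + o
X(177) + 43912 = (92 + 177) + 43912 = 269 + 43912 = 44181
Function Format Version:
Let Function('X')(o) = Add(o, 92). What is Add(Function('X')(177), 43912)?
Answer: 44181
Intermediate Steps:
Function('X')(o) = Add(92, o)
Add(Function('X')(177), 43912) = Add(Add(92, 177), 43912) = Add(269, 43912) = 44181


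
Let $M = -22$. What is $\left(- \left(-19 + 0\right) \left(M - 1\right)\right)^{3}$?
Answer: $-83453453$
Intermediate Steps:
$\left(- \left(-19 + 0\right) \left(M - 1\right)\right)^{3} = \left(- \left(-19 + 0\right) \left(-22 - 1\right)\right)^{3} = \left(- \left(-19\right) \left(-23\right)\right)^{3} = \left(\left(-1\right) 437\right)^{3} = \left(-437\right)^{3} = -83453453$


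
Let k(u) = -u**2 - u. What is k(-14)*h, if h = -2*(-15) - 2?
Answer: -5096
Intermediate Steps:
h = 28 (h = 30 - 2 = 28)
k(u) = -u - u**2
k(-14)*h = -1*(-14)*(1 - 14)*28 = -1*(-14)*(-13)*28 = -182*28 = -5096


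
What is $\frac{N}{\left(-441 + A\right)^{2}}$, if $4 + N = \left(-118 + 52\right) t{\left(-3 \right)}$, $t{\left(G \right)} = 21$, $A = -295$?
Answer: $- \frac{695}{270848} \approx -0.002566$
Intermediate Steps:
$N = -1390$ ($N = -4 + \left(-118 + 52\right) 21 = -4 - 1386 = -1390$)
$\frac{N}{\left(-441 + A\right)^{2}} = - \frac{1390}{\left(-441 - 295\right)^{2}} = - \frac{1390}{\left(-736\right)^{2}} = - \frac{1390}{541696} = \left(-1390\right) \frac{1}{541696} = - \frac{695}{270848}$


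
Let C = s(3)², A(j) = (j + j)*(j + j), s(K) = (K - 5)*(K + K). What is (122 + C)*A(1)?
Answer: 1064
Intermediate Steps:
s(K) = 2*K*(-5 + K) (s(K) = (-5 + K)*(2*K) = 2*K*(-5 + K))
A(j) = 4*j² (A(j) = (2*j)*(2*j) = 4*j²)
C = 144 (C = (2*3*(-5 + 3))² = (2*3*(-2))² = (-12)² = 144)
(122 + C)*A(1) = (122 + 144)*(4*1²) = 266*(4*1) = 266*4 = 1064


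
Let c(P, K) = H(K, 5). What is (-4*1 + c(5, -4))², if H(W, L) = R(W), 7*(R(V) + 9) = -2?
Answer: 8649/49 ≈ 176.51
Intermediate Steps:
R(V) = -65/7 (R(V) = -9 + (⅐)*(-2) = -9 - 2/7 = -65/7)
H(W, L) = -65/7
c(P, K) = -65/7
(-4*1 + c(5, -4))² = (-4*1 - 65/7)² = (-4 - 65/7)² = (-93/7)² = 8649/49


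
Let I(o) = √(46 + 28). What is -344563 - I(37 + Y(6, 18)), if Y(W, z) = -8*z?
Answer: -344563 - √74 ≈ -3.4457e+5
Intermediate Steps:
I(o) = √74
-344563 - I(37 + Y(6, 18)) = -344563 - √74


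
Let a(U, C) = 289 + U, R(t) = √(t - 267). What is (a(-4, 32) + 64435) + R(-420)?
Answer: 64720 + I*√687 ≈ 64720.0 + 26.211*I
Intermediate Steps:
R(t) = √(-267 + t)
(a(-4, 32) + 64435) + R(-420) = ((289 - 4) + 64435) + √(-267 - 420) = (285 + 64435) + √(-687) = 64720 + I*√687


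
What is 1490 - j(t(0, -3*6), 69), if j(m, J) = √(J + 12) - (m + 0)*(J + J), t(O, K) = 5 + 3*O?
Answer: 2171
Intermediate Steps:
j(m, J) = √(12 + J) - 2*J*m (j(m, J) = √(12 + J) - m*2*J = √(12 + J) - 2*J*m)
1490 - j(t(0, -3*6), 69) = 1490 - (√(12 + 69) - 2*69*(5 + 3*0)) = 1490 - (√81 - 2*69*(5 + 0)) = 1490 - (9 - 2*69*5) = 1490 - (9 - 690) = 1490 - 1*(-681) = 1490 + 681 = 2171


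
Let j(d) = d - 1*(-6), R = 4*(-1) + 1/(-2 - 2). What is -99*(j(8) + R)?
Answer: -3861/4 ≈ -965.25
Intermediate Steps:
R = -17/4 (R = -4 + 1/(-4) = -4 - 1/4 = -17/4 ≈ -4.2500)
j(d) = 6 + d (j(d) = d + 6 = 6 + d)
-99*(j(8) + R) = -99*((6 + 8) - 17/4) = -99*(14 - 17/4) = -99*39/4 = -3861/4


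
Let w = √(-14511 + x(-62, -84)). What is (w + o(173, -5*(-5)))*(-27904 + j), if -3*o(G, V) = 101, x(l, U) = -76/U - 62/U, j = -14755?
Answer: 4308559/3 - 42659*I*√2843834/14 ≈ 1.4362e+6 - 5.1385e+6*I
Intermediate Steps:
x(l, U) = -138/U
o(G, V) = -101/3 (o(G, V) = -⅓*101 = -101/3)
w = I*√2843834/14 (w = √(-14511 - 138/(-84)) = √(-14511 - 138*(-1/84)) = √(-14511 + 23/14) = √(-203131/14) = I*√2843834/14 ≈ 120.45*I)
(w + o(173, -5*(-5)))*(-27904 + j) = (I*√2843834/14 - 101/3)*(-27904 - 14755) = (-101/3 + I*√2843834/14)*(-42659) = 4308559/3 - 42659*I*√2843834/14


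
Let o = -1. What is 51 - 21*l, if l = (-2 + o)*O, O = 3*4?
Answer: 807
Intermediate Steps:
O = 12
l = -36 (l = (-2 - 1)*12 = -3*12 = -36)
51 - 21*l = 51 - 21*(-36) = 51 + 756 = 807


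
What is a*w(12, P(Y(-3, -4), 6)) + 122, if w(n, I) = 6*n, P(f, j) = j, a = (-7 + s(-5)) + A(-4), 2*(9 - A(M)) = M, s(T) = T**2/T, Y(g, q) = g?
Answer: 50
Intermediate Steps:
s(T) = T
A(M) = 9 - M/2
a = -1 (a = (-7 - 5) + (9 - 1/2*(-4)) = -12 + (9 + 2) = -12 + 11 = -1)
a*w(12, P(Y(-3, -4), 6)) + 122 = -6*12 + 122 = -1*72 + 122 = -72 + 122 = 50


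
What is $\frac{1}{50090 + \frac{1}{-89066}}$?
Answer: $\frac{89066}{4461315939} \approx 1.9964 \cdot 10^{-5}$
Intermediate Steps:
$\frac{1}{50090 + \frac{1}{-89066}} = \frac{1}{50090 - \frac{1}{89066}} = \frac{1}{\frac{4461315939}{89066}} = \frac{89066}{4461315939}$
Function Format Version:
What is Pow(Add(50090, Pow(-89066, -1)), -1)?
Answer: Rational(89066, 4461315939) ≈ 1.9964e-5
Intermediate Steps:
Pow(Add(50090, Pow(-89066, -1)), -1) = Pow(Add(50090, Rational(-1, 89066)), -1) = Pow(Rational(4461315939, 89066), -1) = Rational(89066, 4461315939)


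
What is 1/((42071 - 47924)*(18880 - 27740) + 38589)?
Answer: 1/51896169 ≈ 1.9269e-8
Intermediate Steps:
1/((42071 - 47924)*(18880 - 27740) + 38589) = 1/(-5853*(-8860) + 38589) = 1/(51857580 + 38589) = 1/51896169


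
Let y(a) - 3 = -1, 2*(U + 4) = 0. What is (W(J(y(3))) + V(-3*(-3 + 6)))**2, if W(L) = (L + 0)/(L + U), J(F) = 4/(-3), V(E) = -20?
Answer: 6241/16 ≈ 390.06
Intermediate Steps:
U = -4 (U = -4 + (1/2)*0 = -4 + 0 = -4)
y(a) = 2 (y(a) = 3 - 1 = 2)
J(F) = -4/3 (J(F) = 4*(-1/3) = -4/3)
W(L) = L/(-4 + L) (W(L) = (L + 0)/(L - 4) = L/(-4 + L))
(W(J(y(3))) + V(-3*(-3 + 6)))**2 = (-4/(3*(-4 - 4/3)) - 20)**2 = (-4/(3*(-16/3)) - 20)**2 = (-4/3*(-3/16) - 20)**2 = (1/4 - 20)**2 = (-79/4)**2 = 6241/16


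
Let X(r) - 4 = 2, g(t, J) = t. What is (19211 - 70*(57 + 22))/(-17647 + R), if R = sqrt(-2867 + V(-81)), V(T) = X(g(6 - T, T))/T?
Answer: -6518572389/8408325854 - 41043*I*sqrt(232233)/8408325854 ≈ -0.77525 - 0.0023523*I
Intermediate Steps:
X(r) = 6 (X(r) = 4 + 2 = 6)
V(T) = 6/T
R = I*sqrt(232233)/9 (R = sqrt(-2867 + 6/(-81)) = sqrt(-2867 + 6*(-1/81)) = sqrt(-2867 - 2/27) = sqrt(-77411/27) = I*sqrt(232233)/9 ≈ 53.545*I)
(19211 - 70*(57 + 22))/(-17647 + R) = (19211 - 70*(57 + 22))/(-17647 + I*sqrt(232233)/9) = (19211 - 70*79)/(-17647 + I*sqrt(232233)/9) = (19211 - 5530)/(-17647 + I*sqrt(232233)/9) = 13681/(-17647 + I*sqrt(232233)/9)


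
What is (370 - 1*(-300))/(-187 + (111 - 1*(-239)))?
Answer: 670/163 ≈ 4.1104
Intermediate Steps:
(370 - 1*(-300))/(-187 + (111 - 1*(-239))) = (370 + 300)/(-187 + (111 + 239)) = 670/(-187 + 350) = 670/163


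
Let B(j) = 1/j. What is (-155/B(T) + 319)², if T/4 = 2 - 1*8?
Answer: 16313521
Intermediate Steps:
T = -24 (T = 4*(2 - 1*8) = 4*(2 - 8) = 4*(-6) = -24)
(-155/B(T) + 319)² = (-155/(1/(-24)) + 319)² = (-155/(-1/24) + 319)² = (-155*(-24) + 319)² = (3720 + 319)² = 4039² = 16313521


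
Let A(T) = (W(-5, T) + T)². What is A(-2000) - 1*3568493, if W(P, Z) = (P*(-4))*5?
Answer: 41507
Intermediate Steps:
W(P, Z) = -20*P (W(P, Z) = -4*P*5 = -20*P)
A(T) = (100 + T)² (A(T) = (-20*(-5) + T)² = (100 + T)²)
A(-2000) - 1*3568493 = (100 - 2000)² - 1*3568493 = (-1900)² - 3568493 = 3610000 - 3568493 = 41507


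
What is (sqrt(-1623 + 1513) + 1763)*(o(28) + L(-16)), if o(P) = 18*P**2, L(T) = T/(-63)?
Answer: 1567433936/63 + 889072*I*sqrt(110)/63 ≈ 2.488e+7 + 1.4801e+5*I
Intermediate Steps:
L(T) = -T/63 (L(T) = T*(-1/63) = -T/63)
(sqrt(-1623 + 1513) + 1763)*(o(28) + L(-16)) = (sqrt(-1623 + 1513) + 1763)*(18*28**2 - 1/63*(-16)) = (sqrt(-110) + 1763)*(18*784 + 16/63) = (I*sqrt(110) + 1763)*(14112 + 16/63) = (1763 + I*sqrt(110))*(889072/63) = 1567433936/63 + 889072*I*sqrt(110)/63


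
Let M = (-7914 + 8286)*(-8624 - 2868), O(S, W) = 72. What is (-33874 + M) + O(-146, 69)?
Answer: -4308826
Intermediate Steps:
M = -4275024 (M = 372*(-11492) = -4275024)
(-33874 + M) + O(-146, 69) = (-33874 - 4275024) + 72 = -4308898 + 72 = -4308826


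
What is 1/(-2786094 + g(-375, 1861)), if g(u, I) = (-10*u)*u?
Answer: -1/4192344 ≈ -2.3853e-7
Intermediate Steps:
g(u, I) = -10*u²
1/(-2786094 + g(-375, 1861)) = 1/(-2786094 - 10*(-375)²) = 1/(-2786094 - 10*140625) = 1/(-2786094 - 1406250) = 1/(-4192344) = -1/4192344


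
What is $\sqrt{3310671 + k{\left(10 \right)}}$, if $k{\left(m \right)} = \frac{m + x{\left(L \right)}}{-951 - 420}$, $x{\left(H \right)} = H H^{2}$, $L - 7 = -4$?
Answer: $\frac{4 \sqrt{388929556149}}{1371} \approx 1819.5$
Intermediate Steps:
$L = 3$ ($L = 7 - 4 = 3$)
$x{\left(H \right)} = H^{3}$
$k{\left(m \right)} = - \frac{9}{457} - \frac{m}{1371}$ ($k{\left(m \right)} = \frac{m + 3^{3}}{-951 - 420} = \frac{m + 27}{-1371} = \left(27 + m\right) \left(- \frac{1}{1371}\right) = - \frac{9}{457} - \frac{m}{1371}$)
$\sqrt{3310671 + k{\left(10 \right)}} = \sqrt{3310671 - \frac{37}{1371}} = \sqrt{\frac{4538929904}{1371}} = \frac{4 \sqrt{388929556149}}{1371}$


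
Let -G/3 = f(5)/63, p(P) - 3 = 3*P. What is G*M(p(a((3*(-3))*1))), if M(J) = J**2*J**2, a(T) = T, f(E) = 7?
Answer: -110592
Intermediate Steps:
p(P) = 3 + 3*P
G = -1/3 (G = -21/63 = -3*1/9 = -1/3 ≈ -0.33333)
M(J) = J**4
G*M(p(a((3*(-3))*1))) = -(3 + 3*((3*(-3))*1))**4/3 = -(3 + 3*(-9*1))**4/3 = -(3 + 3*(-9))**4/3 = -(3 - 27)**4/3 = -1/3*(-24)**4 = -1/3*331776 = -110592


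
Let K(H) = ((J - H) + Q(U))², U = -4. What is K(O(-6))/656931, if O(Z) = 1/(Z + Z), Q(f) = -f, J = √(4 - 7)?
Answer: 179/8599824 + 49*I*√3/3941586 ≈ 2.0814e-5 + 2.1532e-5*I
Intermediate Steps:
J = I*√3 (J = √(-3) = I*√3 ≈ 1.732*I)
O(Z) = 1/(2*Z)
K(H) = (4 - H + I*√3)² (K(H) = ((I*√3 - H) - 1*(-4))² = ((-H + I*√3) + 4)² = (4 - H + I*√3)²)
K(O(-6))/656931 = (4 - 1/(2*(-6)) + I*√3)²/656931 = (4 - (-1)/(2*6) + I*√3)²*(1/656931) = (4 - 1*(-1/12) + I*√3)²*(1/656931) = (4 + 1/12 + I*√3)²*(1/656931) = (49/12 + I*√3)²*(1/656931) = (49/12 + I*√3)²/656931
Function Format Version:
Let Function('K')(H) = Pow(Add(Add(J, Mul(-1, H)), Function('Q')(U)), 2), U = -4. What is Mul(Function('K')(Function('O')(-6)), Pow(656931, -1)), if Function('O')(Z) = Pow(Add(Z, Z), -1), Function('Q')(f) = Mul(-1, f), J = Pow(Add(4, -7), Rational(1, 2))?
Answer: Add(Rational(179, 8599824), Mul(Rational(49, 3941586), I, Pow(3, Rational(1, 2)))) ≈ Add(2.0814e-5, Mul(2.1532e-5, I))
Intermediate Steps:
J = Mul(I, Pow(3, Rational(1, 2))) (J = Pow(-3, Rational(1, 2)) = Mul(I, Pow(3, Rational(1, 2))) ≈ Mul(1.7320, I))
Function('O')(Z) = Mul(Rational(1, 2), Pow(Z, -1)) (Function('O')(Z) = Pow(Mul(2, Z), -1) = Mul(Rational(1, 2), Pow(Z, -1)))
Function('K')(H) = Pow(Add(4, Mul(-1, H), Mul(I, Pow(3, Rational(1, 2)))), 2) (Function('K')(H) = Pow(Add(Add(Mul(I, Pow(3, Rational(1, 2))), Mul(-1, H)), Mul(-1, -4)), 2) = Pow(Add(Add(Mul(-1, H), Mul(I, Pow(3, Rational(1, 2)))), 4), 2) = Pow(Add(4, Mul(-1, H), Mul(I, Pow(3, Rational(1, 2)))), 2))
Mul(Function('K')(Function('O')(-6)), Pow(656931, -1)) = Mul(Pow(Add(4, Mul(-1, Mul(Rational(1, 2), Pow(-6, -1))), Mul(I, Pow(3, Rational(1, 2)))), 2), Pow(656931, -1)) = Mul(Pow(Add(4, Mul(-1, Mul(Rational(1, 2), Rational(-1, 6))), Mul(I, Pow(3, Rational(1, 2)))), 2), Rational(1, 656931)) = Mul(Pow(Add(4, Mul(-1, Rational(-1, 12)), Mul(I, Pow(3, Rational(1, 2)))), 2), Rational(1, 656931)) = Mul(Pow(Add(4, Rational(1, 12), Mul(I, Pow(3, Rational(1, 2)))), 2), Rational(1, 656931)) = Mul(Pow(Add(Rational(49, 12), Mul(I, Pow(3, Rational(1, 2)))), 2), Rational(1, 656931)) = Mul(Rational(1, 656931), Pow(Add(Rational(49, 12), Mul(I, Pow(3, Rational(1, 2)))), 2))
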